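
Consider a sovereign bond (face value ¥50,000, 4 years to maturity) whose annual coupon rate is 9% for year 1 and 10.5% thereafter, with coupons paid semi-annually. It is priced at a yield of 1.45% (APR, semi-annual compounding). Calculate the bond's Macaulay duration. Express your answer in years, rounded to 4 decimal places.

3.4976 years

Periodic yield y = 0.00725. Discount each cash flow and weight by its period:
  t   CF        PV=CF/(1+0.00725)^t    t·PV
  1     2,250.00     2,233.8049     2,233.8049
  2     2,250.00     2,217.7264     4,435.4528
  3     2,625.00     2,568.7242     7,706.1726
  4     2,625.00     2,550.2350    10,200.9400
  5     2,625.00     2,531.8789    12,659.3944
  6     2,625.00     2,513.6549    15,081.9293
  7     2,625.00     2,495.5621    17,468.9345
  8    52,625.00    49,669.9703   397,359.7624
  Σ                 66,781.5567   467,146.3911
Price P = Σ PV = 66,781.5567.
Macaulay duration = Σ(t·PV) / P = 467,146.3911 / 66,781.5567 = 6.99514 half-year periods.
In years: 6.99514 / 2 = 3.49757 years.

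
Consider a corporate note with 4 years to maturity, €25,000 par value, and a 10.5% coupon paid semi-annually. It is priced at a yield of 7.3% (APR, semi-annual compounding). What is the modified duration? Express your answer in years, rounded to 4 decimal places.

Periodic yield y = 0.0365. First find Macaulay duration:
  t   CF        PV=CF/(1+0.0365)^t    t·PV
  1     1,312.50     1,266.2808     1,266.2808
  2     1,312.50     1,221.6891     2,443.3782
  3     1,312.50     1,178.6677     3,536.0032
  4     1,312.50     1,137.1613     4,548.6454
  5     1,312.50     1,097.1166     5,485.5829
  6     1,312.50     1,058.4820     6,350.8919
  7     1,312.50     1,021.2079     7,148.4553
  8    26,312.50    19,751.8447   158,014.7574
  Σ                 27,732.4501   188,793.9951
P = 27,732.4501; Macaulay duration = 188,793.9951 / 27,732.4501 = 6.80769 half-year periods = 3.40385 years.
Modified duration = D_Mac / (1 + y) = 3.40385 / 1.0365 = 3.28398 years.

3.2840 years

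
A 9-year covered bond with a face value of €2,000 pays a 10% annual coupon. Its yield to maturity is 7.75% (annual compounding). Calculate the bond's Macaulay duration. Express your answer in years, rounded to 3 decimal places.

Periodic yield y = 0.0775. Discount each cash flow and weight by its year:
  t   CF        PV=CF/(1+0.0775)^t    t·PV
  1       200.00       185.6148       185.6148
  2       200.00       172.2644       344.5287
  3       200.00       159.8741       479.6224
  4       200.00       148.3751       593.5002
  5       200.00       137.7031       688.5153
  6       200.00       127.7987       766.7920
  7       200.00       118.6067       830.2466
  8       200.00       110.0758       880.6062
  9     2,200.00     1,123.7434    10,113.6910
  Σ                  2,284.0560    14,883.1172
Price P = Σ PV = 2,284.0560.
Macaulay duration = Σ(t·PV) / P = 14,883.1172 / 2,284.0560 = 6.51609 years.

6.516 years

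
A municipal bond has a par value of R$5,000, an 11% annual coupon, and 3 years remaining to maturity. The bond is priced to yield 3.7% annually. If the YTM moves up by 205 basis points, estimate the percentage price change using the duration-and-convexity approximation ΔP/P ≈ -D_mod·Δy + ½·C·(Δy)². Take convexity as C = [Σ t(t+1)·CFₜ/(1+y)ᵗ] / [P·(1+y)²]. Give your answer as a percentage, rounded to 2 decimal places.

With y = 0.037:
  t   CF        PV=CF/(1+0.037)^t    t·PV        t(t+1)·PV
  1       550.00       530.3761       530.3761       1,060.7522
  2       550.00       511.4523     1,022.9047       3,068.7141
  3     5,550.00     4,976.8748    14,930.6243      59,722.4974
  Σ                  6,018.7032    16,483.9051      63,851.9636
P = 6,018.7032; D_Mac = 2.73878 yrs; D_mod = 2.64106 yrs; C = 9.86538.
Duration effect: -2.64106 × (+0.0205) = -0.054142
Convexity effect: 0.5 × 9.86538 × (0.0205)² = +0.0020730
ΔP/P ≈ -0.054142 + 0.0020730 = -0.052069 = -5.2069%.

-5.21%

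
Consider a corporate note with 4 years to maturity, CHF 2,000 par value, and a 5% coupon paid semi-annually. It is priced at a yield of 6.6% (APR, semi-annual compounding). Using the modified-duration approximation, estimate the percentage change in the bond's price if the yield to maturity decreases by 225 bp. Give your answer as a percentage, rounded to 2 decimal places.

Periodic yield y = 0.033. Modified duration first:
  t   CF        PV=CF/(1+0.033)^t    t·PV
  1        50.00        48.4027        48.4027
  2        50.00        46.8564        93.7129
  3        50.00        45.3596       136.0787
  4        50.00        43.9105       175.6421
  5        50.00        42.5078       212.5389
  6        50.00        41.1498       246.8990
  7        50.00        39.8353       278.8469
  8     2,050.00     1,581.0707    12,648.5656
  Σ                  1,889.0928    13,840.6868
P = 1,889.0928; D_Mac = 7.32663 half-year periods = 3.66332 yrs; D_mod = 3.66332/(1+0.033) = 3.54629 yrs.
ΔP/P ≈ -D_mod · Δy = -3.54629 × (-0.0225) = +0.079791 = +7.9791%.

+7.98%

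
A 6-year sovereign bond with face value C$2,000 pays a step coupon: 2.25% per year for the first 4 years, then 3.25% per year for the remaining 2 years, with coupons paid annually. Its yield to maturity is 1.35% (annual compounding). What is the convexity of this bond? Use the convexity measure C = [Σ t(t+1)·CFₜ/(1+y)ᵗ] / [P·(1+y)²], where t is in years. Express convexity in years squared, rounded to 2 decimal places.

With y = 0.0135:
  t   CF        PV=CF/(1+0.0135)^t    t·PV        t(t+1)·PV
  1        45.00        44.4006        44.4006          88.8012
  2        45.00        43.8092        87.6183         262.8550
  3        45.00        43.2256       129.6769         518.7075
  4        45.00        42.6498       170.5994         852.9970
  5        65.00        60.7847       303.9237       1,823.5423
  6     2,065.00     1,905.3622    11,432.1730      80,025.2111
  Σ                  2,140.2321    12,168.3919      83,572.1140
P = 2,140.2321.
Convexity = Σ t(t+1)·PV / [P·(1+y)²] = 83,572.1140 / (2,140.2321 × 1.027182) = 38.01483.

38.01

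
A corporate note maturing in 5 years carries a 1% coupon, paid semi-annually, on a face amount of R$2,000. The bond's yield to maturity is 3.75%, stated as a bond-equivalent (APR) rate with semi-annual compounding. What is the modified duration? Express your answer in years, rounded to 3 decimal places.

4.790 years

Periodic yield y = 0.01875. First find Macaulay duration:
  t   CF        PV=CF/(1+0.01875)^t    t·PV
  1        10.00         9.8160         9.8160
  2        10.00         9.6353        19.2706
  3        10.00         9.4580        28.3739
  4        10.00         9.2839        37.1355
  5        10.00         9.1130        45.5651
  6        10.00         8.9453        53.6717
  7        10.00         8.7806        61.4645
  8        10.00         8.6190        68.9523
  9        10.00         8.4604        76.1437
  10    2,010.00     1,669.2441    16,692.4406
  Σ                  1,751.3555    17,092.8339
P = 1,751.3555; Macaulay duration = 17,092.8339 / 1,751.3555 = 9.75977 half-year periods = 4.87989 years.
Modified duration = D_Mac / (1 + y) = 4.87989 / 1.01875 = 4.79007 years.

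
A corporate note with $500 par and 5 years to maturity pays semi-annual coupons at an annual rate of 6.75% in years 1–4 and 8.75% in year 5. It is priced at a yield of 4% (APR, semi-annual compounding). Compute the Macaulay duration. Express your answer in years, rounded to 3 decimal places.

4.376 years

Periodic yield y = 0.02. Discount each cash flow and weight by its period:
  t   CF        PV=CF/(1+0.02)^t    t·PV
  1       16.875        16.5441        16.5441
  2       16.875        16.2197        32.4394
  3       16.875        15.9017        47.7051
  4       16.875        15.5899        62.3596
  5       16.875        15.2842        76.4210
  6       16.875        14.9845        89.9071
  7       16.875        14.6907       102.8349
  8       16.875        14.4027       115.2212
  9       21.875        18.3040       164.7362
  10     521.875       428.1193     4,281.1927
  Σ                    570.0408     4,989.3613
Price P = Σ PV = 570.0408.
Macaulay duration = Σ(t·PV) / P = 4,989.3613 / 570.0408 = 8.75264 half-year periods.
In years: 8.75264 / 2 = 4.37632 years.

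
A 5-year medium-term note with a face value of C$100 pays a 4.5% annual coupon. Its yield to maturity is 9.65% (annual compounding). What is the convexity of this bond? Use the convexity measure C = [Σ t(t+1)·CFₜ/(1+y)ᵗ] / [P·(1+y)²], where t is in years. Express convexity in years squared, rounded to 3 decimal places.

With y = 0.0965:
  t   CF        PV=CF/(1+0.0965)^t    t·PV        t(t+1)·PV
  1         4.50         4.1040         4.1040           8.2079
  2         4.50         3.7428         7.4856          22.4567
  3         4.50         3.4134        10.2402          40.9607
  4         4.50         3.1130        12.4520          62.2598
  5       104.50        65.9285       329.6424       1,977.8546
  Σ                     80.3016       363.9241       2,111.7399
P = 80.3016.
Convexity = Σ t(t+1)·PV / [P·(1+y)²] = 2,111.7399 / (80.3016 × 1.202312) = 21.87252.

21.873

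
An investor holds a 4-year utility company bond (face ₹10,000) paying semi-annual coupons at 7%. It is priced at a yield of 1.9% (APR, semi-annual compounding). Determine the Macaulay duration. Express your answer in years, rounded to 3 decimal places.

Periodic yield y = 0.0095. Discount each cash flow and weight by its period:
  t   CF        PV=CF/(1+0.0095)^t    t·PV
  1       350.00       346.7063       346.7063
  2       350.00       343.4436       686.8872
  3       350.00       340.2116     1,020.6347
  4       350.00       337.0100     1,348.0399
  5       350.00       333.8385     1,669.1925
  6       350.00       330.6969     1,984.1813
  7       350.00       327.5848     2,293.0938
  8    10,350.00     9,595.9895    76,767.9159
  Σ                 11,955.4811    86,116.6516
Price P = Σ PV = 11,955.4811.
Macaulay duration = Σ(t·PV) / P = 86,116.6516 / 11,955.4811 = 7.20311 half-year periods.
In years: 7.20311 / 2 = 3.60156 years.

3.602 years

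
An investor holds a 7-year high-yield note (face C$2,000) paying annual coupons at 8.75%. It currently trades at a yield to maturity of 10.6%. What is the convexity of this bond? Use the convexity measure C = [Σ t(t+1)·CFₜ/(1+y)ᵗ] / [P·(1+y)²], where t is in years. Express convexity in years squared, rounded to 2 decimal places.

32.47

With y = 0.106:
  t   CF        PV=CF/(1+0.106)^t    t·PV        t(t+1)·PV
  1       175.00       158.2278       158.2278         316.4557
  2       175.00       143.0632       286.1263         858.3789
  3       175.00       129.3519       388.0556       1,552.2223
  4       175.00       116.9547       467.8187       2,339.0933
  5       175.00       105.7456       528.7281       3,172.3688
  6       175.00        95.6109       573.6652       4,015.6567
  7     2,175.00     1,074.4182     7,520.9277      60,167.4214
  Σ                  1,823.3723     9,923.5494      72,421.5971
P = 1,823.3723.
Convexity = Σ t(t+1)·PV / [P·(1+y)²] = 72,421.5971 / (1,823.3723 × 1.223236) = 32.47002.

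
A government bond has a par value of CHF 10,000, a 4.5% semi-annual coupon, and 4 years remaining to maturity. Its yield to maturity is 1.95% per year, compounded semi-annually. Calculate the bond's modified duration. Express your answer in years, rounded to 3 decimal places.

3.685 years

Periodic yield y = 0.00975. First find Macaulay duration:
  t   CF        PV=CF/(1+0.00975)^t    t·PV
  1       225.00       222.8274       222.8274
  2       225.00       220.6758       441.3517
  3       225.00       218.5450       655.6351
  4       225.00       216.4348       865.7392
  5       225.00       214.3449     1,071.7246
  6       225.00       212.2752     1,273.6515
  7       225.00       210.2255     1,471.5788
  8    10,225.00     9,461.3350    75,690.6803
  Σ                 10,976.6639    81,693.1886
P = 10,976.6639; Macaulay duration = 81,693.1886 / 10,976.6639 = 7.44244 half-year periods = 3.72122 years.
Modified duration = D_Mac / (1 + y) = 3.72122 / 1.00975 = 3.68529 years.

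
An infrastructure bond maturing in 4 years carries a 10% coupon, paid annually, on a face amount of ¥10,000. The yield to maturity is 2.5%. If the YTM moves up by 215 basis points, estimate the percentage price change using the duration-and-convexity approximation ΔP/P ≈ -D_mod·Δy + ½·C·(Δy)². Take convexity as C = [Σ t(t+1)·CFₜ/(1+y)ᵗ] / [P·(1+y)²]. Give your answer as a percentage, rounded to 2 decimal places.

With y = 0.025:
  t   CF        PV=CF/(1+0.025)^t    t·PV        t(t+1)·PV
  1     1,000.00       975.6098       975.6098       1,951.2195
  2     1,000.00       951.8144     1,903.6288       5,710.8864
  3     1,000.00       928.5994     2,785.7982      11,143.1929
  4    11,000.00     9,965.4571    39,861.8284     199,309.1419
  Σ                 12,821.4807    45,526.8652     218,114.4407
P = 12,821.4807; D_Mac = 3.55083 yrs; D_mod = 3.46422 yrs; C = 16.19193.
Duration effect: -3.46422 × (+0.0215) = -0.074481
Convexity effect: 0.5 × 16.19193 × (0.0215)² = +0.0037424
ΔP/P ≈ -0.074481 + 0.0037424 = -0.070738 = -7.0738%.

-7.07%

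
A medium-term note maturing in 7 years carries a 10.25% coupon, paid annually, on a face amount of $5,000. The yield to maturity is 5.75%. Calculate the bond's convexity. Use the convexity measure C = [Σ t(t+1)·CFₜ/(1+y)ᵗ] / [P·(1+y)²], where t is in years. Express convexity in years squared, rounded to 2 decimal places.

With y = 0.0575:
  t   CF        PV=CF/(1+0.0575)^t    t·PV        t(t+1)·PV
  1       512.50       484.6336       484.6336         969.2671
  2       512.50       458.2823       916.5647       2,749.6940
  3       512.50       433.3639     1,300.0917       5,200.3669
  4       512.50       409.8004     1,639.2016       8,196.0078
  5       512.50       387.5181     1,937.5905      11,625.5429
  6       512.50       366.4474     2,198.6842      15,390.7897
  7     5,512.50     3,727.2281    26,090.5966     208,724.7729
  Σ                  6,267.2738    34,567.3629     252,856.4413
P = 6,267.2738.
Convexity = Σ t(t+1)·PV / [P·(1+y)²] = 252,856.4413 / (6,267.2738 × 1.118306) = 36.07735.

36.08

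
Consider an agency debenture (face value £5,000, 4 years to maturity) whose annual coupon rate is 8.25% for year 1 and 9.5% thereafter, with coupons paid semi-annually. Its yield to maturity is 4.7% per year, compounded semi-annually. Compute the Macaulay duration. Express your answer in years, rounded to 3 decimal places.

3.499 years

Periodic yield y = 0.0235. Discount each cash flow and weight by its period:
  t   CF        PV=CF/(1+0.0235)^t    t·PV
  1       206.25       201.5144       201.5144
  2       206.25       196.8876       393.7751
  3       237.50       221.5134       664.5403
  4       237.50       216.4274       865.7096
  5       237.50       211.4581     1,057.2906
  6       237.50       206.6030     1,239.6177
  7       237.50       201.8593     1,413.0148
  8     5,237.50     4,349.3190    34,794.5518
  Σ                  5,805.5821    40,630.0144
Price P = Σ PV = 5,805.5821.
Macaulay duration = Σ(t·PV) / P = 40,630.0144 / 5,805.5821 = 6.99844 half-year periods.
In years: 6.99844 / 2 = 3.49922 years.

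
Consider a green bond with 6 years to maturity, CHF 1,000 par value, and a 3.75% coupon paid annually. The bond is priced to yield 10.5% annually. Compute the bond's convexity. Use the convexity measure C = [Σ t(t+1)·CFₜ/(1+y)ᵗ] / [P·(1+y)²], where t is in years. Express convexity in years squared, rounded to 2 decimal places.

With y = 0.105:
  t   CF        PV=CF/(1+0.105)^t    t·PV        t(t+1)·PV
  1        37.50        33.9367        33.9367          67.8733
  2        37.50        30.7119        61.4238         184.2714
  3        37.50        27.7936        83.3807         333.5229
  4        37.50        25.1526       100.6102         503.0512
  5        37.50        22.7625       113.8125         682.8749
  6     1,037.50       569.9207     3,419.5242      23,936.6697
  Σ                    710.2779     3,812.6881      25,708.2634
P = 710.2779.
Convexity = Σ t(t+1)·PV / [P·(1+y)²] = 25,708.2634 / (710.2779 × 1.221025) = 29.64285.

29.64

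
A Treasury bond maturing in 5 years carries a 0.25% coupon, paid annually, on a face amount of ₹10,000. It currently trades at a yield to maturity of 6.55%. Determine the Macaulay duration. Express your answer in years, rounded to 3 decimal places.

Periodic yield y = 0.0655. Discount each cash flow and weight by its year:
  t   CF        PV=CF/(1+0.0655)^t    t·PV
  1        25.00        23.4632        23.4632
  2        25.00        22.0208        44.0416
  3        25.00        20.6671        62.0013
  4        25.00        19.3966        77.5865
  5    10,025.00     7,299.9034    36,499.5168
  Σ                  7,385.4511    36,706.6094
Price P = Σ PV = 7,385.4511.
Macaulay duration = Σ(t·PV) / P = 36,706.6094 / 7,385.4511 = 4.97012 years.

4.970 years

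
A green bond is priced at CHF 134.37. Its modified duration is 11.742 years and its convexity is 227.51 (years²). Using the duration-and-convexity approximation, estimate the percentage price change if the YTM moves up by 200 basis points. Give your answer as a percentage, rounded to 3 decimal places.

-18.934%

Duration effect: -D_mod·Δy = -11.742 × (+0.02) = -0.234840
Convexity effect: ½·C·(Δy)² = 0.5 × 227.51 × (0.02)² = +0.0455020
ΔP/P ≈ -0.234840 + 0.0455020 = -0.189338
= -18.9338%.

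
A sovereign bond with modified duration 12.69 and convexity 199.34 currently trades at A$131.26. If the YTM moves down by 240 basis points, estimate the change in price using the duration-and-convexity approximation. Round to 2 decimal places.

Duration effect: -D_mod·Δy = -12.69 × (-0.024) = +0.304560
Convexity effect: ½·C·(Δy)² = 0.5 × 199.34 × (-0.024)² = +0.05740992
ΔP/P ≈ +0.304560 + 0.05740992 = +0.36196992
ΔP ≈ 131.26 × (+0.36196992) = +47.5121716992.

+A$47.51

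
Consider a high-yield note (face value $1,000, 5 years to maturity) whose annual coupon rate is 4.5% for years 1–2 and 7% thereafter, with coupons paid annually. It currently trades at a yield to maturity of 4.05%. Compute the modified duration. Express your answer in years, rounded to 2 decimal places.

4.38 years

Periodic yield y = 0.0405. First find Macaulay duration:
  t   CF        PV=CF/(1+0.0405)^t    t·PV
  1        45.00        43.2484        43.2484
  2        45.00        41.5651        83.1301
  3        70.00        62.1401       186.4202
  4        70.00        59.7214       238.8854
  5     1,070.00       877.3510     4,386.7548
  Σ                  1,084.0259     4,938.4390
P = 1,084.0259; Macaulay duration = 4,938.4390 / 1,084.0259 = 4.55565 years.
Modified duration = D_Mac / (1 + y) = 4.55565 / 1.0405 = 4.37832 years.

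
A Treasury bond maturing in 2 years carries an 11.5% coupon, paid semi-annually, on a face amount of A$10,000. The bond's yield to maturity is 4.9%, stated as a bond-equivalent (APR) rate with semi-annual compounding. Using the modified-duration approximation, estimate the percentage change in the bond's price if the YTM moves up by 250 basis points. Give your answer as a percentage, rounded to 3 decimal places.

Periodic yield y = 0.0245. Modified duration first:
  t   CF        PV=CF/(1+0.0245)^t    t·PV
  1       575.00       561.2494       561.2494
  2       575.00       547.8276     1,095.6552
  3       575.00       534.7268     1,604.1804
  4    10,575.00     9,599.1444    38,396.5776
  Σ                 11,242.9482    41,657.6627
P = 11,242.9482; D_Mac = 3.70523 half-year periods = 1.85261 yrs; D_mod = 1.85261/(1+0.0245) = 1.80831 yrs.
ΔP/P ≈ -D_mod · Δy = -1.80831 × (+0.025) = -0.045208 = -4.5208%.

-4.521%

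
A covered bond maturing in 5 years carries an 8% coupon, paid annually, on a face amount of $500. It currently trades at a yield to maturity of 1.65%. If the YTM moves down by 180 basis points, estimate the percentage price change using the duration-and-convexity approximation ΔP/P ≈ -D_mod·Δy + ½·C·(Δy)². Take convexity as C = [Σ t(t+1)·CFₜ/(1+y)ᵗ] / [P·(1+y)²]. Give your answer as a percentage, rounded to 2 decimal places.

With y = 0.0165:
  t   CF        PV=CF/(1+0.0165)^t    t·PV        t(t+1)·PV
  1        40.00        39.3507        39.3507          78.7014
  2        40.00        38.7120        77.4239         232.2718
  3        40.00        38.0836       114.2508         457.0030
  4        40.00        37.4654       149.8616         749.3081
  5       540.00       497.5730     2,487.8652      14,927.1913
  Σ                    651.1847     2,868.7523      16,444.4757
P = 651.1847; D_Mac = 4.40544 yrs; D_mod = 4.33393 yrs; C = 24.43999.
Duration effect: -4.33393 × (-0.018) = +0.078011
Convexity effect: 0.5 × 24.43999 × (-0.018)² = +0.0039593
ΔP/P ≈ +0.078011 + 0.0039593 = +0.081970 = +8.1970%.

+8.20%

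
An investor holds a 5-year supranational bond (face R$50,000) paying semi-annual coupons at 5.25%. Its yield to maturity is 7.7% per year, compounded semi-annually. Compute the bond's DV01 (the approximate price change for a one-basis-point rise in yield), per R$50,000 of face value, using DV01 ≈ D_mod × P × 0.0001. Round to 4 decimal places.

Periodic yield y = 0.0385.
  t   CF        PV=CF/(1+0.0385)^t    t·PV
  1     1,312.50     1,263.8421     1,263.8421
  2     1,312.50     1,216.9880     2,433.9761
  3     1,312.50     1,171.8710     3,515.6130
  4     1,312.50     1,128.4266     4,513.7063
  5     1,312.50     1,086.5928     5,432.9638
  6     1,312.50     1,046.3098     6,277.8590
  7     1,312.50     1,007.5203     7,052.6421
  8     1,312.50       970.1688     7,761.3504
  9     1,312.50       934.2020     8,407.8182
  10   51,312.50    35,168.8499   351,688.4987
  Σ                 44,994.7713   398,348.2698
P = 44,994.7713; D_Mac = 8.85321 half-year periods = 4.42661 yrs; D_mod = 4.26250 yrs.
DV01 ≈ 4.26250 × 44,994.7713 × 0.0001 = 19.179021.

R$19.1790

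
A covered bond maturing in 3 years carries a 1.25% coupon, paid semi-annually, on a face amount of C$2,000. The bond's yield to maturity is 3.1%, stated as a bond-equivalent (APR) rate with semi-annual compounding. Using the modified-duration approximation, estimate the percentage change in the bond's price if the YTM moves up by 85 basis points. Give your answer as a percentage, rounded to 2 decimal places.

-2.47%

Periodic yield y = 0.0155. Modified duration first:
  t   CF        PV=CF/(1+0.0155)^t    t·PV
  1        12.50        12.3092        12.3092
  2        12.50        12.1213        24.2427
  3        12.50        11.9363        35.8089
  4        12.50        11.7541        47.0165
  5        12.50        11.5747        57.8736
  6     2,012.50     1,835.0856    11,010.5135
  Σ                  1,894.7813    11,187.7644
P = 1,894.7813; D_Mac = 5.90451 half-year periods = 2.95226 yrs; D_mod = 2.95226/(1+0.0155) = 2.90720 yrs.
ΔP/P ≈ -D_mod · Δy = -2.90720 × (+0.0085) = -0.024711 = -2.4711%.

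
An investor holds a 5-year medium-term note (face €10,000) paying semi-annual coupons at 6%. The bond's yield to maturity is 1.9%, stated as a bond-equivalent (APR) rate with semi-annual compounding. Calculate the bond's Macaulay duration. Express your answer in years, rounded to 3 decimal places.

Periodic yield y = 0.0095. Discount each cash flow and weight by its period:
  t   CF        PV=CF/(1+0.0095)^t    t·PV
  1       300.00       297.1768       297.1768
  2       300.00       294.3802       588.7604
  3       300.00       291.6099       874.8297
  4       300.00       288.8657     1,155.4628
  5       300.00       286.1473     1,430.7365
  6       300.00       283.4545     1,700.7268
  7       300.00       280.7870     1,965.5090
  8       300.00       278.1446     2,225.1570
  9       300.00       275.5271     2,479.7440
  10   10,300.00     9,370.7422    93,707.4224
  Σ                 11,946.8354   106,425.5254
Price P = Σ PV = 11,946.8354.
Macaulay duration = Σ(t·PV) / P = 106,425.5254 / 11,946.8354 = 8.90826 half-year periods.
In years: 8.90826 / 2 = 4.45413 years.

4.454 years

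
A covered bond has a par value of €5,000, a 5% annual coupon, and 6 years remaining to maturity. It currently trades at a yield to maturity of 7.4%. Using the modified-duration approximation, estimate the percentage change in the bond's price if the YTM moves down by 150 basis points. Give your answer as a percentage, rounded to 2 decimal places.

Periodic yield y = 0.074. Modified duration first:
  t   CF        PV=CF/(1+0.074)^t    t·PV
  1       250.00       232.7747       232.7747
  2       250.00       216.7362       433.4724
  3       250.00       201.8028       605.4084
  4       250.00       187.8983       751.5933
  5       250.00       174.9519       874.7594
  6     5,250.00     3,420.8467    20,525.0803
  Σ                  4,435.0106    23,423.0884
P = 4,435.0106; D_Mac = 5.28141 yrs; D_mod = 5.28141/(1+0.074) = 4.91751 yrs.
ΔP/P ≈ -D_mod · Δy = -4.91751 × (-0.015) = +0.073763 = +7.3763%.

+7.38%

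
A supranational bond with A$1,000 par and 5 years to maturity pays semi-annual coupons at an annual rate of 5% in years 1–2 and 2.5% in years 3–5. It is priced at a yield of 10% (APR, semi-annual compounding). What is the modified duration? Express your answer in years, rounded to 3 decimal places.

Periodic yield y = 0.05. First find Macaulay duration:
  t   CF        PV=CF/(1+0.05)^t    t·PV
  1        25.00        23.8095        23.8095
  2        25.00        22.6757        45.3515
  3        25.00        21.5959        64.7878
  4        25.00        20.5676        82.2702
  5        12.50         9.7941        48.9704
  6        12.50         9.3277        55.9662
  7        12.50         8.8835        62.1846
  8        12.50         8.4605        67.6839
  9        12.50         8.0576        72.5185
  10    1,012.50       621.5872     6,215.8717
  Σ                    754.7593     6,739.4144
P = 754.7593; Macaulay duration = 6,739.4144 / 754.7593 = 8.92922 half-year periods = 4.46461 years.
Modified duration = D_Mac / (1 + y) = 4.46461 / 1.05 = 4.25201 years.

4.252 years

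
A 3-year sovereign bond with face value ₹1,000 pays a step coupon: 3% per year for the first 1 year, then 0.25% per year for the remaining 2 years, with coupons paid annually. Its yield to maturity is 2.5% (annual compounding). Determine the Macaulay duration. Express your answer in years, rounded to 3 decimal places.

2.937 years

Periodic yield y = 0.025. Discount each cash flow and weight by its year:
  t   CF        PV=CF/(1+0.025)^t    t·PV
  1        30.00        29.2683        29.2683
  2         2.50         2.3795         4.7591
  3     1,002.50       930.9209     2,792.7627
  Σ                    962.5687     2,826.7901
Price P = Σ PV = 962.5687.
Macaulay duration = Σ(t·PV) / P = 2,826.7901 / 962.5687 = 2.93672 years.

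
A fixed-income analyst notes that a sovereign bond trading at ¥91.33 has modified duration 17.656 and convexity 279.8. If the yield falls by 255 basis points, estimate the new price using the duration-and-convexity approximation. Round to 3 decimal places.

¥140.758

Duration effect: -D_mod·Δy = -17.656 × (-0.0255) = +0.450228
Convexity effect: ½·C·(Δy)² = 0.5 × 279.8 × (-0.0255)² = +0.090969975
ΔP/P ≈ +0.450228 + 0.090969975 = +0.541197975
New price ≈ 91.33 × (1 + 0.541197975) = 140.75761105675.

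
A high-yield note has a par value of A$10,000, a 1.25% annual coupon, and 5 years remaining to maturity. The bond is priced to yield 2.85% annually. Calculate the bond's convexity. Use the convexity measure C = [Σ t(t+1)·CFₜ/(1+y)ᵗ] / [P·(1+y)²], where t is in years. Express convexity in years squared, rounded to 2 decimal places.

27.40

With y = 0.0285:
  t   CF        PV=CF/(1+0.0285)^t    t·PV        t(t+1)·PV
  1       125.00       121.5362       121.5362         243.0724
  2       125.00       118.1684       236.3368         709.0105
  3       125.00       114.8939       344.6818       1,378.7273
  4       125.00       111.7102       446.8408       2,234.2040
  5    10,125.00     8,797.7892    43,988.9460     263,933.6759
  Σ                  9,264.0980    45,138.3417     268,498.6902
P = 9,264.0980.
Convexity = Σ t(t+1)·PV / [P·(1+y)²] = 268,498.6902 / (9,264.0980 × 1.057812) = 27.39873.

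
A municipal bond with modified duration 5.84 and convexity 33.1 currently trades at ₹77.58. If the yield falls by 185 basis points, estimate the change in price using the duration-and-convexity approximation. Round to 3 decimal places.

Duration effect: -D_mod·Δy = -5.84 × (-0.0185) = +0.108040
Convexity effect: ½·C·(Δy)² = 0.5 × 33.1 × (-0.0185)² = +0.0056642375
ΔP/P ≈ +0.108040 + 0.0056642375 = +0.1137042375
ΔP ≈ 77.58 × (+0.1137042375) = +8.82117474525.

+₹8.821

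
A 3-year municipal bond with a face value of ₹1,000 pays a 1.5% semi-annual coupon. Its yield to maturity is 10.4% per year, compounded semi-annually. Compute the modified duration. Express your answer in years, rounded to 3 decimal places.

Periodic yield y = 0.052. First find Macaulay duration:
  t   CF        PV=CF/(1+0.052)^t    t·PV
  1         7.50         7.1293         7.1293
  2         7.50         6.7769        13.5538
  3         7.50         6.4419        19.3257
  4         7.50         6.1235        24.4939
  5         7.50         5.8208        29.1040
  6     1,007.50       743.2769     4,459.6612
  Σ                    775.5692     4,553.2678
P = 775.5692; Macaulay duration = 4,553.2678 / 775.5692 = 5.87087 half-year periods = 2.93544 years.
Modified duration = D_Mac / (1 + y) = 2.93544 / 1.052 = 2.79034 years.

2.790 years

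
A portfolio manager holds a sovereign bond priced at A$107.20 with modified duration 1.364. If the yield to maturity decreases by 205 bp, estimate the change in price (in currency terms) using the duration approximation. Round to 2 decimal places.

Duration approximation: ΔP/P ≈ -D_mod · Δy = -1.364 × (-0.0205) = +0.027962.
ΔP ≈ 107.20 × (+0.027962) = +2.9975264.

+A$3.00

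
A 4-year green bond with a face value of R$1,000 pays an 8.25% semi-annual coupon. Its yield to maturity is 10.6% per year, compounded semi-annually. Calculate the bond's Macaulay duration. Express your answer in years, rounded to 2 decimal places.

Periodic yield y = 0.053. Discount each cash flow and weight by its period:
  t   CF        PV=CF/(1+0.053)^t    t·PV
  1        41.25        39.1738        39.1738
  2        41.25        37.2021        74.4042
  3        41.25        35.3296       105.9888
  4        41.25        33.5514       134.2055
  5        41.25        31.8627       159.3133
  6        41.25        30.2589       181.5536
  7        41.25        28.7359       201.1516
  8     1,041.25       688.8554     5,510.8429
  Σ                    924.9698     6,406.6338
Price P = Σ PV = 924.9698.
Macaulay duration = Σ(t·PV) / P = 6,406.6338 / 924.9698 = 6.92632 half-year periods.
In years: 6.92632 / 2 = 3.46316 years.

3.46 years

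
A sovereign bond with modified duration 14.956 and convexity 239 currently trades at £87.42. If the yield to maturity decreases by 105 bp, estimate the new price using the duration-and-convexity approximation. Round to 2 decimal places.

£102.30

Duration effect: -D_mod·Δy = -14.956 × (-0.0105) = +0.157038
Convexity effect: ½·C·(Δy)² = 0.5 × 239 × (-0.0105)² = +0.013174875
ΔP/P ≈ +0.157038 + 0.013174875 = +0.170212875
New price ≈ 87.42 × (1 + 0.170212875) = 102.3000095325.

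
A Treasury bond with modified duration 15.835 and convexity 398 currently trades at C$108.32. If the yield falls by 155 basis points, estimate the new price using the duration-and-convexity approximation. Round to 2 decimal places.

C$140.09

Duration effect: -D_mod·Δy = -15.835 × (-0.0155) = +0.2454425
Convexity effect: ½·C·(Δy)² = 0.5 × 398 × (-0.0155)² = +0.04780975
ΔP/P ≈ +0.2454425 + 0.04780975 = +0.29325225
New price ≈ 108.32 × (1 + 0.29325225) = 140.08508372.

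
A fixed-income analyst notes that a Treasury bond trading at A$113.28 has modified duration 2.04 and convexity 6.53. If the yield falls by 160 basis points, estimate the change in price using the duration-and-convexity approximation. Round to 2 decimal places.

+A$3.79

Duration effect: -D_mod·Δy = -2.04 × (-0.016) = +0.032640
Convexity effect: ½·C·(Δy)² = 0.5 × 6.53 × (-0.016)² = +0.00083584
ΔP/P ≈ +0.032640 + 0.00083584 = +0.03347584
ΔP ≈ 113.28 × (+0.03347584) = +3.7921431552.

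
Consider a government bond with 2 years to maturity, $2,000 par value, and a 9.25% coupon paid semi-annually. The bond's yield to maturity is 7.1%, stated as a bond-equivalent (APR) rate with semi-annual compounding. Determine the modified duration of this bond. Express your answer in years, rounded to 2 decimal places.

1.81 years

Periodic yield y = 0.0355. First find Macaulay duration:
  t   CF        PV=CF/(1+0.0355)^t    t·PV
  1        92.50        89.3288        89.3288
  2        92.50        86.2664       172.5327
  3        92.50        83.3089       249.9267
  4     2,092.50     1,819.9735     7,279.8938
  Σ                  2,078.8776     7,791.6821
P = 2,078.8776; Macaulay duration = 7,791.6821 / 2,078.8776 = 3.74802 half-year periods = 1.87401 years.
Modified duration = D_Mac / (1 + y) = 1.87401 / 1.0355 = 1.80977 years.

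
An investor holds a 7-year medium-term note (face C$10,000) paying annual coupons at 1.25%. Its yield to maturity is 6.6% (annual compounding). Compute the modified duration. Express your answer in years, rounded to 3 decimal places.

6.272 years

Periodic yield y = 0.066. First find Macaulay duration:
  t   CF        PV=CF/(1+0.066)^t    t·PV
  1       125.00       117.2608       117.2608
  2       125.00       110.0007       220.0015
  3       125.00       103.1902       309.5706
  4       125.00        96.8013       387.2052
  5       125.00        90.8080       454.0399
  6       125.00        85.1857       511.1143
  7    10,125.00     6,472.8359    45,309.8515
  Σ                  7,076.0826    47,309.0437
P = 7,076.0826; Macaulay duration = 47,309.0437 / 7,076.0826 = 6.68577 years.
Modified duration = D_Mac / (1 + y) = 6.68577 / 1.066 = 6.27183 years.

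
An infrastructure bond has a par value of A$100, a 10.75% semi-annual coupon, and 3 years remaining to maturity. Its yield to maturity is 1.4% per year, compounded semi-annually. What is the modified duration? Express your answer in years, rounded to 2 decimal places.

2.67 years

Periodic yield y = 0.007. First find Macaulay duration:
  t   CF        PV=CF/(1+0.007)^t    t·PV
  1        5.375         5.3376         5.3376
  2        5.375         5.3005        10.6011
  3        5.375         5.2637        15.7911
  4        5.375         5.2271        20.9084
  5        5.375         5.1908        25.9538
  6      105.375       101.0557       606.3341
  Σ                    127.3754       684.9261
P = 127.3754; Macaulay duration = 684.9261 / 127.3754 = 5.37722 half-year periods = 2.68861 years.
Modified duration = D_Mac / (1 + y) = 2.68861 / 1.007 = 2.66992 years.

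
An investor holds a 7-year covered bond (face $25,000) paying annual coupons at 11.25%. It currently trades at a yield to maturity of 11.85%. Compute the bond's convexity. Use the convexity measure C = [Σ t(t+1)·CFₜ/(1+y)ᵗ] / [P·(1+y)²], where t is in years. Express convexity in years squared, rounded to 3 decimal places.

With y = 0.1185:
  t   CF        PV=CF/(1+0.1185)^t    t·PV        t(t+1)·PV
  1     2,812.50     2,514.5284     2,514.5284       5,029.0568
  2     2,812.50     2,248.1255     4,496.2510      13,488.7531
  3     2,812.50     2,009.9468     6,029.8404      24,119.3618
  4     2,812.50     1,797.0021     7,188.0083      35,940.0414
  5     2,812.50     1,606.6179     8,033.0893      48,198.5356
  6     2,812.50     1,436.4040     8,618.4239      60,328.9673
  7    27,812.50    12,699.5435    88,896.8044     711,174.4348
  Σ                 24,312.1681   125,776.9457     898,279.1508
P = 24,312.1681.
Convexity = Σ t(t+1)·PV / [P·(1+y)²] = 898,279.1508 / (24,312.1681 × 1.251042) = 29.53355.

29.534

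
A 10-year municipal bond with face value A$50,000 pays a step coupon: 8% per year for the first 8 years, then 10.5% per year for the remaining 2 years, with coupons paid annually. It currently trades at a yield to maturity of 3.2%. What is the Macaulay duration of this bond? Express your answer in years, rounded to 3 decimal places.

7.758 years

Periodic yield y = 0.032. Discount each cash flow and weight by its year:
  t   CF        PV=CF/(1+0.032)^t    t·PV
  1     4,000.00     3,875.9690     3,875.9690
  2     4,000.00     3,755.7839     7,511.5678
  3     4,000.00     3,639.3255    10,917.9765
  4     4,000.00     3,526.4782    14,105.9128
  5     4,000.00     3,417.1300    17,085.6501
  6     4,000.00     3,311.1725    19,867.0350
  7     4,000.00     3,208.5005    22,459.5034
  8     4,000.00     3,109.0121    24,872.0968
  9     5,250.00     3,954.0488    35,586.4394
  10   55,250.00    40,321.3728   403,213.7276
  Σ                 72,118.7933   559,495.8785
Price P = Σ PV = 72,118.7933.
Macaulay duration = Σ(t·PV) / P = 559,495.8785 / 72,118.7933 = 7.75798 years.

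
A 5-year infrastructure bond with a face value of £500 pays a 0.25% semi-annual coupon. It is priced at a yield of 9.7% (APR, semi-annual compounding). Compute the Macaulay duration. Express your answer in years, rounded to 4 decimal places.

Periodic yield y = 0.0485. Discount each cash flow and weight by its period:
  t   CF        PV=CF/(1+0.0485)^t    t·PV
  1        0.625         0.5961         0.5961
  2        0.625         0.5685         1.1370
  3        0.625         0.5422         1.6267
  4        0.625         0.5171         2.0686
  5        0.625         0.4932         2.4661
  6        0.625         0.4704         2.8224
  7        0.625         0.4486         3.1405
  8        0.625         0.4279         3.4231
  9        0.625         0.4081         3.6729
  10     500.625       311.7656     3,117.6559
  Σ                    316.2378     3,138.6093
Price P = Σ PV = 316.2378.
Macaulay duration = Σ(t·PV) / P = 3,138.6093 / 316.2378 = 9.92484 half-year periods.
In years: 9.92484 / 2 = 4.96242 years.

4.9624 years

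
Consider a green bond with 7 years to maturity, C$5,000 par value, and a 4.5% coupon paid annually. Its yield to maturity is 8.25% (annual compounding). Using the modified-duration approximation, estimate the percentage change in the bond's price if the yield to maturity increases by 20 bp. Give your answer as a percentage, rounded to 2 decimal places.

-1.12%

Periodic yield y = 0.0825. Modified duration first:
  t   CF        PV=CF/(1+0.0825)^t    t·PV
  1       225.00       207.8522       207.8522
  2       225.00       192.0113       384.0225
  3       225.00       177.3776       532.1328
  4       225.00       163.8592       655.4369
  5       225.00       151.3711       756.8555
  6       225.00       139.8347       839.0085
  7     5,225.00     2,999.7907    20,998.5352
  Σ                  4,032.0969    24,373.8436
P = 4,032.0969; D_Mac = 6.04495 yrs; D_mod = 6.04495/(1+0.0825) = 5.58425 yrs.
ΔP/P ≈ -D_mod · Δy = -5.58425 × (+0.002) = -0.011169 = -1.1169%.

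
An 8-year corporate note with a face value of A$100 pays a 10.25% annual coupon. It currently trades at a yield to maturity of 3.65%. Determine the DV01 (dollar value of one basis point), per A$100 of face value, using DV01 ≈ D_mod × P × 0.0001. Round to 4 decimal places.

Periodic yield y = 0.0365.
  t   CF        PV=CF/(1+0.0365)^t    t·PV
  1        10.25         9.8890         9.8890
  2        10.25         9.5408        19.0816
  3        10.25         9.2048        27.6145
  4        10.25         8.8807        35.5228
  5        10.25         8.5680        42.8398
  6        10.25         8.2662        49.5974
  7        10.25         7.9751        55.8260
  8       110.25        82.7607       662.0856
  Σ                    145.0854       902.4568
P = 145.0854; D_Mac = 6.22018 yrs; D_mod = 6.00113 yrs.
DV01 ≈ 6.00113 × 145.0854 × 0.0001 = 0.087068.

A$0.0871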